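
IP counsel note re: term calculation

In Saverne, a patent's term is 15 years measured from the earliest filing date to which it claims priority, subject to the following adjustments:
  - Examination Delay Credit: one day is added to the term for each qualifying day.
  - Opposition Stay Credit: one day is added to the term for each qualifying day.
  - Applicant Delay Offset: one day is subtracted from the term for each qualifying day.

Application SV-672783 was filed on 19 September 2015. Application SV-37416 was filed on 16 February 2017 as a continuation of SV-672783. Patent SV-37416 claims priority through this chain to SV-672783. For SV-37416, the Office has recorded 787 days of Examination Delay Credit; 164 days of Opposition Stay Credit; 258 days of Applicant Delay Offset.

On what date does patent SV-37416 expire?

Earliest priority filing: 19 September 2015.
Base term: 19 September 2015 + 15 years → 19 September 2030.
Examination Delay Credit: +787 days → 14 November 2032.
Opposition Stay Credit: +164 days → 27 April 2033.
Applicant Delay Offset: −258 days → 12 August 2032.

August 12, 2032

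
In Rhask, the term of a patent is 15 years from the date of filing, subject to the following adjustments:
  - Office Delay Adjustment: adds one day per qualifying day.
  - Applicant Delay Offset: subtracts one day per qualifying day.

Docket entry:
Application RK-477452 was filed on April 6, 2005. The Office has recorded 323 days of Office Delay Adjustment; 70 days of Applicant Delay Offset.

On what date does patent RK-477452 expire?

December 15, 2020

Base term: filing date + 15 years → 6 April 2020.
Office Delay Adjustment: +323 days → 23 February 2021.
Applicant Delay Offset: −70 days → 15 December 2020.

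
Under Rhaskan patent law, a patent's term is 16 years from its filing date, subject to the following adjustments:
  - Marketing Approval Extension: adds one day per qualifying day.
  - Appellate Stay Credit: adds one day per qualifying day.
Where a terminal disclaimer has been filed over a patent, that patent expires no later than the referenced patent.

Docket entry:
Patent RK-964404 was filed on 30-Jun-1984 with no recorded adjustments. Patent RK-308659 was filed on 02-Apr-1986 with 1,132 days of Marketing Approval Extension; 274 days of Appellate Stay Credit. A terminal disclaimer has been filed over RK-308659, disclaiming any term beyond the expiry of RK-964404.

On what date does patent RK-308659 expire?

Natural term of RK-308659:
  Base: filing + 16 years → 2 April 2002.
  Marketing Approval Extension: +1132 days → 8 May 2005.
  Appellate Stay Credit: +274 days → 6 February 2006.
Expiry of referenced patent RK-964404:
  Base: filing + 16 years → 30 June 2000.
Terminal disclaimer: RK-308659 expires on the earlier of 6 February 2006 and 30 June 2000.

June 30, 2000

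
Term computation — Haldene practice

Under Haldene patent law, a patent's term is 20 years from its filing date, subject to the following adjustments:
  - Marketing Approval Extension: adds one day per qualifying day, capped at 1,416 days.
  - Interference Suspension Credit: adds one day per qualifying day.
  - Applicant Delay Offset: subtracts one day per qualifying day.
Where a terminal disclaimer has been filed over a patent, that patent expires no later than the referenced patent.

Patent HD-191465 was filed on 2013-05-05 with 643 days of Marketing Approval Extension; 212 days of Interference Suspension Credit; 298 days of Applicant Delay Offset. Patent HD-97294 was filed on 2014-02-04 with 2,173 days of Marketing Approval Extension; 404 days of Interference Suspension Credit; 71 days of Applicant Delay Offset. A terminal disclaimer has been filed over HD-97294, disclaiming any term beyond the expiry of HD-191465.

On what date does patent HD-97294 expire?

Natural term of HD-97294:
  Base: filing + 20 years → 4 February 2034.
  Marketing Approval Extension: 2173 days claimed exceeds the 1416-day cap, so +1416 days → 21 December 2037.
  Interference Suspension Credit: +404 days → 29 January 2039.
  Applicant Delay Offset: −71 days → 19 November 2038.
Expiry of referenced patent HD-191465:
  Base: filing + 20 years → 5 May 2033.
  Marketing Approval Extension: 643 days (within the 1416-day cap) → +643 days → 7 February 2035.
  Interference Suspension Credit: +212 days → 7 September 2035.
  Applicant Delay Offset: −298 days → 13 November 2034.
Terminal disclaimer: HD-97294 expires on the earlier of 19 November 2038 and 13 November 2034.

November 13, 2034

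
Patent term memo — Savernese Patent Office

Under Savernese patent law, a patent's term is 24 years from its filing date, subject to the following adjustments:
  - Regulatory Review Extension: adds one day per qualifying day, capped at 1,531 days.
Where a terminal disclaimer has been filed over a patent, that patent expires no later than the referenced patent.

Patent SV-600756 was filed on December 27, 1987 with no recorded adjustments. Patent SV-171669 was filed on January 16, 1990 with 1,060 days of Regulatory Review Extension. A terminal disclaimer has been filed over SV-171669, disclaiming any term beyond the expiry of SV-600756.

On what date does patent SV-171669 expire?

2011-12-27

Natural term of SV-171669:
  Base: filing + 24 years → 16 January 2014.
  Regulatory Review Extension: 1060 days (within the 1531-day cap) → +1060 days → 11 December 2016.
Expiry of referenced patent SV-600756:
  Base: filing + 24 years → 27 December 2011.
Terminal disclaimer: SV-171669 expires on the earlier of 11 December 2016 and 27 December 2011.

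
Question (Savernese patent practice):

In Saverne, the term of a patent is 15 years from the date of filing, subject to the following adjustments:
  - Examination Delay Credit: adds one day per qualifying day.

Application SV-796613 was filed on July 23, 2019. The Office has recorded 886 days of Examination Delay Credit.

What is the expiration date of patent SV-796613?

Base term: filing date + 15 years → 23 July 2034.
Examination Delay Credit: +886 days → 25 December 2036.

December 25, 2036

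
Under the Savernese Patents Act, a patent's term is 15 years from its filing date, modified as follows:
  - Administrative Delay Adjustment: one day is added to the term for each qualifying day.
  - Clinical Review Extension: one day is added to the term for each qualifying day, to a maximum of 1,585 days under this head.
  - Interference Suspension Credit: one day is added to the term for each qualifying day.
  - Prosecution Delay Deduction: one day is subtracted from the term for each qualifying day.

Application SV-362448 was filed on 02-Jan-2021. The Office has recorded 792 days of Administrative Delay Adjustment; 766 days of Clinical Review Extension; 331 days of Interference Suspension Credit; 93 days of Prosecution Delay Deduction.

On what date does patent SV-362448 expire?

December 2, 2040

Base term: filing date + 15 years → 2 January 2036.
Administrative Delay Adjustment: +792 days → 4 March 2038.
Clinical Review Extension: 766 days (within the 1585-day cap) → +766 days → 8 April 2040.
Interference Suspension Credit: +331 days → 5 March 2041.
Prosecution Delay Deduction: −93 days → 2 December 2040.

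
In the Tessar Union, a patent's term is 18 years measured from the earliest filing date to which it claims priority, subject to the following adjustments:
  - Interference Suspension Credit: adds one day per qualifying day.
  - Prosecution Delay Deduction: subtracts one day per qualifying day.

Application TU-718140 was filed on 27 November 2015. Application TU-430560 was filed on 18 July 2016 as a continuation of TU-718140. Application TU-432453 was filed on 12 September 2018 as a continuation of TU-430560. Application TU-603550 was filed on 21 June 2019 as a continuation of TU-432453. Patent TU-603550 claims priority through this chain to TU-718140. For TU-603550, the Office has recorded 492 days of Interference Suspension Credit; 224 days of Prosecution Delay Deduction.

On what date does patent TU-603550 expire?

Earliest priority filing: 27 November 2015.
Base term: 27 November 2015 + 18 years → 27 November 2033.
Interference Suspension Credit: +492 days → 3 April 2035.
Prosecution Delay Deduction: −224 days → 22 August 2034.

August 22, 2034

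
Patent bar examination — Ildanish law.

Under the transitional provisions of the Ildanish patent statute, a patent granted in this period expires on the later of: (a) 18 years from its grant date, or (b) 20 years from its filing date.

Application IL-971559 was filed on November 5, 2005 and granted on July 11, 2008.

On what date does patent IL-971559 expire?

(a) grant + 18 years → 11 July 2026.
(b) filing + 20 years → 5 November 2025.
Later of the two: 11 July 2026.

July 11, 2026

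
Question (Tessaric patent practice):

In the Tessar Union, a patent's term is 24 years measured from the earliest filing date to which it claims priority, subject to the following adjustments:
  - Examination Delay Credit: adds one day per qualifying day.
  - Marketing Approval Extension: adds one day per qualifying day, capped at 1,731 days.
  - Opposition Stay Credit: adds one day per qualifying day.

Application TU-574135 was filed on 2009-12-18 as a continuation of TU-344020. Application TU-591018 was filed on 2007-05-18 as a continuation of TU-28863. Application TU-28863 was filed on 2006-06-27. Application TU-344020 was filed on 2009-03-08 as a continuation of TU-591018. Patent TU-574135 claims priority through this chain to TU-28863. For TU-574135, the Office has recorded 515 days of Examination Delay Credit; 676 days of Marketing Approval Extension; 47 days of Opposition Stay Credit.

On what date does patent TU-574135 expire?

Earliest priority filing: 27 June 2006.
Base term: 27 June 2006 + 24 years → 27 June 2030.
Examination Delay Credit: +515 days → 24 November 2031.
Marketing Approval Extension: 676 days (within the 1731-day cap) → +676 days → 30 September 2033.
Opposition Stay Credit: +47 days → 16 November 2033.

2033-11-16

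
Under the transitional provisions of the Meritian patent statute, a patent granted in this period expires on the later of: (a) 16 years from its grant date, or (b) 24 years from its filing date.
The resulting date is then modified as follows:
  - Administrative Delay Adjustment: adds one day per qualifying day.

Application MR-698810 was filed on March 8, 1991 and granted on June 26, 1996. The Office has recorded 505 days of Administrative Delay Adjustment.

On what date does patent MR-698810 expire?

July 25, 2016

(a) grant + 16 years → 26 June 2012.
(b) filing + 24 years → 8 March 2015.
Later of the two: 8 March 2015.
Administrative Delay Adjustment: +505 days → 25 July 2016.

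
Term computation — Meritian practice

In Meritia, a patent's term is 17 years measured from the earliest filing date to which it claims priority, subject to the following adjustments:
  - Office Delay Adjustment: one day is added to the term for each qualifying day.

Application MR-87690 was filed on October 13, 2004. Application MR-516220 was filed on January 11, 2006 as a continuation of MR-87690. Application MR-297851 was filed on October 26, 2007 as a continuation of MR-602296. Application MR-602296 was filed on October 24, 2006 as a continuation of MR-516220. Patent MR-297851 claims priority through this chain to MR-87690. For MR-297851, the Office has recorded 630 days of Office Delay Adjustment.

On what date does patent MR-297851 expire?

Earliest priority filing: 13 October 2004.
Base term: 13 October 2004 + 17 years → 13 October 2021.
Office Delay Adjustment: +630 days → 5 July 2023.

July 5, 2023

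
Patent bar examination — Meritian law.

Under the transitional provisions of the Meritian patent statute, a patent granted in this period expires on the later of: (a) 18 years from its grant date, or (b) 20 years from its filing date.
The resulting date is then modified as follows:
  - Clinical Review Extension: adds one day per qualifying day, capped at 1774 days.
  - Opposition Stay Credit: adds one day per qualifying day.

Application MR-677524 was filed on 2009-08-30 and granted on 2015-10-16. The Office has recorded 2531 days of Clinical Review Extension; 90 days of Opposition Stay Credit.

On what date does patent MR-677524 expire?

(a) grant + 18 years → 16 October 2033.
(b) filing + 20 years → 30 August 2029.
Later of the two: 16 October 2033.
Clinical Review Extension: 2531 days claimed exceeds the 1774-day cap, so +1774 days → 25 August 2038.
Opposition Stay Credit: +90 days → 23 November 2038.

November 23, 2038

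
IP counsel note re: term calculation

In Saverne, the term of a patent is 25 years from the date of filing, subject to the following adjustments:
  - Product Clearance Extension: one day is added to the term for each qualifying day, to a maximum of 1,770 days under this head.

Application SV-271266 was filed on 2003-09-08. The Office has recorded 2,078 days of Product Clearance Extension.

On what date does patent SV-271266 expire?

July 14, 2033

Base term: filing date + 25 years → 8 September 2028.
Product Clearance Extension: 2078 days claimed exceeds the 1770-day cap, so +1770 days → 14 July 2033.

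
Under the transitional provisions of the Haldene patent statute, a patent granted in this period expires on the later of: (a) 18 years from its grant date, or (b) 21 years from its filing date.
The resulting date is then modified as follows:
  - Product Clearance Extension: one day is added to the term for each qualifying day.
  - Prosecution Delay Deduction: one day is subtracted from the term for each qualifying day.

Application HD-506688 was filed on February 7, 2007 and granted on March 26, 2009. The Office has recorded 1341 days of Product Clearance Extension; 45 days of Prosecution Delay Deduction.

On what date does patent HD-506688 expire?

(a) grant + 18 years → 26 March 2027.
(b) filing + 21 years → 7 February 2028.
Later of the two: 7 February 2028.
Product Clearance Extension: +1341 days → 10 October 2031.
Prosecution Delay Deduction: −45 days → 26 August 2031.

2031-08-26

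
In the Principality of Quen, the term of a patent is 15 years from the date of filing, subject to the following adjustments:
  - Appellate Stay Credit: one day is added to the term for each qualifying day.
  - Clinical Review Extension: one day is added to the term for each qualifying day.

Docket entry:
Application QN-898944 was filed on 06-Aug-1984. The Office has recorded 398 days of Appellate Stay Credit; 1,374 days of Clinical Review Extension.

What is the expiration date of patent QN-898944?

Base term: filing date + 15 years → 6 August 1999.
Appellate Stay Credit: +398 days → 7 September 2000.
Clinical Review Extension: +1374 days → 12 June 2004.

2004-06-12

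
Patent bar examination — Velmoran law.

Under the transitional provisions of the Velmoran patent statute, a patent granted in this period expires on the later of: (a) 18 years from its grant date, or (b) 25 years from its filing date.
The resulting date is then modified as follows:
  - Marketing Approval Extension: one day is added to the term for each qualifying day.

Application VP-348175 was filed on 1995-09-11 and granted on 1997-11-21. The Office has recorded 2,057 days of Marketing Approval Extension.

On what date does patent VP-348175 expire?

(a) grant + 18 years → 21 November 2015.
(b) filing + 25 years → 11 September 2020.
Later of the two: 11 September 2020.
Marketing Approval Extension: +2057 days → 30 April 2026.

April 30, 2026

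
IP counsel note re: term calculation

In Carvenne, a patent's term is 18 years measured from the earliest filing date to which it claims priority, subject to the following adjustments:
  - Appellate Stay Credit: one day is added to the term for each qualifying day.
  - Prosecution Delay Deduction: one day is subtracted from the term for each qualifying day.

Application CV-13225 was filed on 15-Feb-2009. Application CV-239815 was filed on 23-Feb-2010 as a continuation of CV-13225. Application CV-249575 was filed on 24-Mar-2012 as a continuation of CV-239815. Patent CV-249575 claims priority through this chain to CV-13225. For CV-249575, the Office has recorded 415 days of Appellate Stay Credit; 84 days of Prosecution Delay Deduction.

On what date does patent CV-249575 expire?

Earliest priority filing: 15 February 2009.
Base term: 15 February 2009 + 18 years → 15 February 2027.
Appellate Stay Credit: +415 days → 5 April 2028.
Prosecution Delay Deduction: −84 days → 12 January 2028.

2028-01-12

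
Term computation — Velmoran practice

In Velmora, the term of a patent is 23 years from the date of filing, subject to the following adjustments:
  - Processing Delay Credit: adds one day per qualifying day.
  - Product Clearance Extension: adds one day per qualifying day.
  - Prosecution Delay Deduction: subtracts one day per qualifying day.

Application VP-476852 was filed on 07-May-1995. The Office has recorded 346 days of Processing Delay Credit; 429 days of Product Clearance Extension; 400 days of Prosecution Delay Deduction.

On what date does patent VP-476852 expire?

Base term: filing date + 23 years → 7 May 2018.
Processing Delay Credit: +346 days → 18 April 2019.
Product Clearance Extension: +429 days → 20 June 2020.
Prosecution Delay Deduction: −400 days → 17 May 2019.

May 17, 2019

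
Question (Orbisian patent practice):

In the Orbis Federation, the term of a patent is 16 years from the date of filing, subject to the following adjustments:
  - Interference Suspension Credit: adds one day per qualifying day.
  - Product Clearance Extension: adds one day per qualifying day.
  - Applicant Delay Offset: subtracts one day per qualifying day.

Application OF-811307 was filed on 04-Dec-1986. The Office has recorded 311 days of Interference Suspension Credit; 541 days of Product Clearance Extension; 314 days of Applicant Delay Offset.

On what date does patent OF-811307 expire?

May 25, 2004

Base term: filing date + 16 years → 4 December 2002.
Interference Suspension Credit: +311 days → 11 October 2003.
Product Clearance Extension: +541 days → 4 April 2005.
Applicant Delay Offset: −314 days → 25 May 2004.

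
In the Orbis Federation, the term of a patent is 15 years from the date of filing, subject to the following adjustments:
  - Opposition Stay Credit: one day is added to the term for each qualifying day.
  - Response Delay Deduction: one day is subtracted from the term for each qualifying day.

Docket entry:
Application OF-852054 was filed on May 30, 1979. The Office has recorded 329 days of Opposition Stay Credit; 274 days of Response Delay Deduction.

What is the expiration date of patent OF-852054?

July 24, 1994

Base term: filing date + 15 years → 30 May 1994.
Opposition Stay Credit: +329 days → 24 April 1995.
Response Delay Deduction: −274 days → 24 July 1994.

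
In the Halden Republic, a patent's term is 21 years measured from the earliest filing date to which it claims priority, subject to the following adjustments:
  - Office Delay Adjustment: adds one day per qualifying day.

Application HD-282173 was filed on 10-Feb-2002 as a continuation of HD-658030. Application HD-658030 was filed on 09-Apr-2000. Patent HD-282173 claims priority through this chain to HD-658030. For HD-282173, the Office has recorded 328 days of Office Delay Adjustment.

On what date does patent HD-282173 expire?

Earliest priority filing: 9 April 2000.
Base term: 9 April 2000 + 21 years → 9 April 2021.
Office Delay Adjustment: +328 days → 3 March 2022.

March 3, 2022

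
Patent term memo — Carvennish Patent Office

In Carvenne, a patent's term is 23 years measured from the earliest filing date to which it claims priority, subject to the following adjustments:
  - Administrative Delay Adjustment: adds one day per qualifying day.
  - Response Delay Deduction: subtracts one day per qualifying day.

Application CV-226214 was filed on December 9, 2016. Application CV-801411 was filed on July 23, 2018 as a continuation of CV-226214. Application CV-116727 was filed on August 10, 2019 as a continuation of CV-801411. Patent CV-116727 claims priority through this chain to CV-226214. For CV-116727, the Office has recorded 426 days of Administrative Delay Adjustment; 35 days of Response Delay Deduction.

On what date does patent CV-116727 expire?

January 3, 2041

Earliest priority filing: 9 December 2016.
Base term: 9 December 2016 + 23 years → 9 December 2039.
Administrative Delay Adjustment: +426 days → 7 February 2041.
Response Delay Deduction: −35 days → 3 January 2041.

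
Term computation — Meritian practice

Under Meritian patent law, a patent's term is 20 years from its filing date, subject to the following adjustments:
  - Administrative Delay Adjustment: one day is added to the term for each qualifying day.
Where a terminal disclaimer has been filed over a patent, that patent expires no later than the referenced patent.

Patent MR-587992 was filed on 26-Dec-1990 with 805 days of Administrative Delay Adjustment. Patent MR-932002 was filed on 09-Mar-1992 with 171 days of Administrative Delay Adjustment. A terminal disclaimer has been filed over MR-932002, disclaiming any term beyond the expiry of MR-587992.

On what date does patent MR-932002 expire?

Natural term of MR-932002:
  Base: filing + 20 years → 9 March 2012.
  Administrative Delay Adjustment: +171 days → 27 August 2012.
Expiry of referenced patent MR-587992:
  Base: filing + 20 years → 26 December 2010.
  Administrative Delay Adjustment: +805 days → 10 March 2013.
Terminal disclaimer: MR-932002 expires on the earlier of 27 August 2012 and 10 March 2013.

2012-08-27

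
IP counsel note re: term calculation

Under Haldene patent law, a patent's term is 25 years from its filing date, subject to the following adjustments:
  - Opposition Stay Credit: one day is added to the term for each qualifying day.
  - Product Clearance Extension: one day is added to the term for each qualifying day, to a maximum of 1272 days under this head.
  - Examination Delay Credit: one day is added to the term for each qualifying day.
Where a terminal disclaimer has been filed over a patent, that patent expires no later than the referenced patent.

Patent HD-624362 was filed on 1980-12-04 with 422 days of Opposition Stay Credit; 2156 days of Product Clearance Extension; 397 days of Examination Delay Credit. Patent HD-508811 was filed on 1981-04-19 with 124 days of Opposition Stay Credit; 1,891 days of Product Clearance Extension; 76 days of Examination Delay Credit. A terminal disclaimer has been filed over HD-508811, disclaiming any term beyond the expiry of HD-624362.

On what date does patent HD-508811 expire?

Natural term of HD-508811:
  Base: filing + 25 years → 19 April 2006.
  Opposition Stay Credit: +124 days → 21 August 2006.
  Product Clearance Extension: 1891 days claimed exceeds the 1272-day cap, so +1272 days → 13 February 2010.
  Examination Delay Credit: +76 days → 30 April 2010.
Expiry of referenced patent HD-624362:
  Base: filing + 25 years → 4 December 2005.
  Opposition Stay Credit: +422 days → 30 January 2007.
  Product Clearance Extension: 2156 days claimed exceeds the 1272-day cap, so +1272 days → 25 July 2010.
  Examination Delay Credit: +397 days → 26 August 2011.
Terminal disclaimer: HD-508811 expires on the earlier of 30 April 2010 and 26 August 2011.

2010-04-30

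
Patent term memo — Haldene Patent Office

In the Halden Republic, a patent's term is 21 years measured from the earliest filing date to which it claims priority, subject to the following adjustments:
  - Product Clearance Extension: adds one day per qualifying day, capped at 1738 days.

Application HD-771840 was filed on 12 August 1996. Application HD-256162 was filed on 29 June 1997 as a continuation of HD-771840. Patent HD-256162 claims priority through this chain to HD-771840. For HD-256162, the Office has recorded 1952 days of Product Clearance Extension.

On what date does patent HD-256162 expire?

Earliest priority filing: 12 August 1996.
Base term: 12 August 1996 + 21 years → 12 August 2017.
Product Clearance Extension: 1952 days claimed exceeds the 1738-day cap, so +1738 days → 16 May 2022.

2022-05-16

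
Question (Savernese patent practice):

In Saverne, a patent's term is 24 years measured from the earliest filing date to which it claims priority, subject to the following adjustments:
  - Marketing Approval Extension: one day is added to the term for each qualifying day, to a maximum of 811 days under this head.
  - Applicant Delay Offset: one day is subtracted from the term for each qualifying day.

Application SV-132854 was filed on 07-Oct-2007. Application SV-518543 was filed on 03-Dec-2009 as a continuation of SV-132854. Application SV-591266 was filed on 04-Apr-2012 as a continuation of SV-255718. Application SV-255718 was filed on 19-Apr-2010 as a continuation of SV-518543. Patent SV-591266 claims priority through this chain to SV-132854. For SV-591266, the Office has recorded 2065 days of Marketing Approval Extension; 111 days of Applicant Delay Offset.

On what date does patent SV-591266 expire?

September 6, 2033

Earliest priority filing: 7 October 2007.
Base term: 7 October 2007 + 24 years → 7 October 2031.
Marketing Approval Extension: 2065 days claimed exceeds the 811-day cap, so +811 days → 26 December 2033.
Applicant Delay Offset: −111 days → 6 September 2033.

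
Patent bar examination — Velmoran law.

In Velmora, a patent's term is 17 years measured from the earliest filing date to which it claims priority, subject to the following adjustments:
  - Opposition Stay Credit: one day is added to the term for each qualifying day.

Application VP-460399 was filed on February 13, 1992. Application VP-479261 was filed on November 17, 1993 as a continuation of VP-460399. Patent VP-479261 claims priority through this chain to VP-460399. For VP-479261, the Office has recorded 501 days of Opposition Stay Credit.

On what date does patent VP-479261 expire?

2010-06-29

Earliest priority filing: 13 February 1992.
Base term: 13 February 1992 + 17 years → 13 February 2009.
Opposition Stay Credit: +501 days → 29 June 2010.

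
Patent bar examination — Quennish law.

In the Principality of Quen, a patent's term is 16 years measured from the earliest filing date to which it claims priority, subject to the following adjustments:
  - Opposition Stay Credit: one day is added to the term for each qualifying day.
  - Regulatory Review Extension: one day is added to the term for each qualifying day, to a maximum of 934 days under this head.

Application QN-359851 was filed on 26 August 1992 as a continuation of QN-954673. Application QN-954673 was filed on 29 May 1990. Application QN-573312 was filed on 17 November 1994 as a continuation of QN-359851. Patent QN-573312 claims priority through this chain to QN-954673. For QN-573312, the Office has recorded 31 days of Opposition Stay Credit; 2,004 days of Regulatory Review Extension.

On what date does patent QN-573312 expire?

2009-01-18

Earliest priority filing: 29 May 1990.
Base term: 29 May 1990 + 16 years → 29 May 2006.
Opposition Stay Credit: +31 days → 29 June 2006.
Regulatory Review Extension: 2004 days claimed exceeds the 934-day cap, so +934 days → 18 January 2009.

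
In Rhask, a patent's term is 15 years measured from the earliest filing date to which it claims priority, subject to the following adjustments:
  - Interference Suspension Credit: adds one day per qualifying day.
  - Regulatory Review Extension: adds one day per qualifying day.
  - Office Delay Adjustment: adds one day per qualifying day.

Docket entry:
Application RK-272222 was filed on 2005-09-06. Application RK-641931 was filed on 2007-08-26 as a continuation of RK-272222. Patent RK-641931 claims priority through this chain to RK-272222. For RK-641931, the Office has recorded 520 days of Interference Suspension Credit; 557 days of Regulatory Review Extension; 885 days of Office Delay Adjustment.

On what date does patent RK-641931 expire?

2026-01-20

Earliest priority filing: 6 September 2005.
Base term: 6 September 2005 + 15 years → 6 September 2020.
Interference Suspension Credit: +520 days → 8 February 2022.
Regulatory Review Extension: +557 days → 19 August 2023.
Office Delay Adjustment: +885 days → 20 January 2026.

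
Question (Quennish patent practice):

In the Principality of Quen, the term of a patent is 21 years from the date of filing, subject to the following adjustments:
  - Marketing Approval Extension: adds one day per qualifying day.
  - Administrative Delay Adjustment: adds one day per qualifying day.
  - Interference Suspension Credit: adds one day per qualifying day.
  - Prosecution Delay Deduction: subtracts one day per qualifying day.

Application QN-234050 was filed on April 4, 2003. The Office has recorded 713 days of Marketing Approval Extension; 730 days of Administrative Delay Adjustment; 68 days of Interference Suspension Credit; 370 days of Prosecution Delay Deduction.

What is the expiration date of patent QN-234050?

Base term: filing date + 21 years → 4 April 2024.
Marketing Approval Extension: +713 days → 18 March 2026.
Administrative Delay Adjustment: +730 days → 17 March 2028.
Interference Suspension Credit: +68 days → 24 May 2028.
Prosecution Delay Deduction: −370 days → 20 May 2027.

2027-05-20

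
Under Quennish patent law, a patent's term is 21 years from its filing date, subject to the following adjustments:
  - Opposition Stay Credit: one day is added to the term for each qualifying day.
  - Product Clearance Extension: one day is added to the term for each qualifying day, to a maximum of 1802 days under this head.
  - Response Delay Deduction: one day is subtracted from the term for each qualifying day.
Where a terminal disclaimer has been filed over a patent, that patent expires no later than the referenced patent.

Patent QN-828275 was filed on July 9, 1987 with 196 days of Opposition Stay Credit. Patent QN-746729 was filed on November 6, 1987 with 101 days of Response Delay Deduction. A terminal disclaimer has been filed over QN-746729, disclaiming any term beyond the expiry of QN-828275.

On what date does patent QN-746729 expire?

2008-07-28

Natural term of QN-746729:
  Base: filing + 21 years → 6 November 2008.
  Response Delay Deduction: −101 days → 28 July 2008.
Expiry of referenced patent QN-828275:
  Base: filing + 21 years → 9 July 2008.
  Opposition Stay Credit: +196 days → 21 January 2009.
Terminal disclaimer: QN-746729 expires on the earlier of 28 July 2008 and 21 January 2009.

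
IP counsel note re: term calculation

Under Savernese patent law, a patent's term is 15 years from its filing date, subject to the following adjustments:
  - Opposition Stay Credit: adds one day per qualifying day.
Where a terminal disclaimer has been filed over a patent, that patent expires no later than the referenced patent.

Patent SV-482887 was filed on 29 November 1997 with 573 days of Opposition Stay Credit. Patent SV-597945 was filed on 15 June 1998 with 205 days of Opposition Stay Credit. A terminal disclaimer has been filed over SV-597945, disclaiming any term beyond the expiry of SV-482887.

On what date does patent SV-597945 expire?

January 6, 2014

Natural term of SV-597945:
  Base: filing + 15 years → 15 June 2013.
  Opposition Stay Credit: +205 days → 6 January 2014.
Expiry of referenced patent SV-482887:
  Base: filing + 15 years → 29 November 2012.
  Opposition Stay Credit: +573 days → 25 June 2014.
Terminal disclaimer: SV-597945 expires on the earlier of 6 January 2014 and 25 June 2014.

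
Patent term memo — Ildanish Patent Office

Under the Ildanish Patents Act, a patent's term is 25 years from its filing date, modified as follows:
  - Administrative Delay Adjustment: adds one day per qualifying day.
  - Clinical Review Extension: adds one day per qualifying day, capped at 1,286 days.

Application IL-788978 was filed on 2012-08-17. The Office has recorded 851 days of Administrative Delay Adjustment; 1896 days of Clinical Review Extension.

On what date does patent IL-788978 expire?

Base term: filing date + 25 years → 17 August 2037.
Administrative Delay Adjustment: +851 days → 16 December 2039.
Clinical Review Extension: 1896 days claimed exceeds the 1286-day cap, so +1286 days → 24 June 2043.

2043-06-24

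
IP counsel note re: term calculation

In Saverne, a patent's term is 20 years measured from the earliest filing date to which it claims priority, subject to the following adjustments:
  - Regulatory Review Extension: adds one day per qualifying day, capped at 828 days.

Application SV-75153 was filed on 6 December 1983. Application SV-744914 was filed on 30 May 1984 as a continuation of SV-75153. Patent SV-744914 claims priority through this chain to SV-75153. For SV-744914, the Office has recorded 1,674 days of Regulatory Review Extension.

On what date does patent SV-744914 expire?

2006-03-13

Earliest priority filing: 6 December 1983.
Base term: 6 December 1983 + 20 years → 6 December 2003.
Regulatory Review Extension: 1674 days claimed exceeds the 828-day cap, so +828 days → 13 March 2006.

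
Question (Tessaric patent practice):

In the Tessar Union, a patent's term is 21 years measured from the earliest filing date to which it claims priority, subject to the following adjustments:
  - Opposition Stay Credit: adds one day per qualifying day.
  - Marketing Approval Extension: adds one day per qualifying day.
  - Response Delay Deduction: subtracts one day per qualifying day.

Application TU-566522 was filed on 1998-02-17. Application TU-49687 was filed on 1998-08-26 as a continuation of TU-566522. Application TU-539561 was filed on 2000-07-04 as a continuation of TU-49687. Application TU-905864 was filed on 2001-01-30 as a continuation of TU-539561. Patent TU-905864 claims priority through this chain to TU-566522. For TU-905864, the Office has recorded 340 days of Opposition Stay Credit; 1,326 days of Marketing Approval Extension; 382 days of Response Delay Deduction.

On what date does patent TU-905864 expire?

August 24, 2022

Earliest priority filing: 17 February 1998.
Base term: 17 February 1998 + 21 years → 17 February 2019.
Opposition Stay Credit: +340 days → 23 January 2020.
Marketing Approval Extension: +1326 days → 10 September 2023.
Response Delay Deduction: −382 days → 24 August 2022.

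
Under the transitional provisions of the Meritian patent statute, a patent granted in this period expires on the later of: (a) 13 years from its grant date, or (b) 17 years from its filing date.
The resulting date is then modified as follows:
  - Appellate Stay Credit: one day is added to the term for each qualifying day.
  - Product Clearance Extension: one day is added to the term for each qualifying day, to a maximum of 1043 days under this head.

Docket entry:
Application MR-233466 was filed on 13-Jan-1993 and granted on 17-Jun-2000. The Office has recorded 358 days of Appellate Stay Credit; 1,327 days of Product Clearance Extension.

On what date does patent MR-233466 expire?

2017-04-18

(a) grant + 13 years → 17 June 2013.
(b) filing + 17 years → 13 January 2010.
Later of the two: 17 June 2013.
Appellate Stay Credit: +358 days → 10 June 2014.
Product Clearance Extension: 1327 days claimed exceeds the 1043-day cap, so +1043 days → 18 April 2017.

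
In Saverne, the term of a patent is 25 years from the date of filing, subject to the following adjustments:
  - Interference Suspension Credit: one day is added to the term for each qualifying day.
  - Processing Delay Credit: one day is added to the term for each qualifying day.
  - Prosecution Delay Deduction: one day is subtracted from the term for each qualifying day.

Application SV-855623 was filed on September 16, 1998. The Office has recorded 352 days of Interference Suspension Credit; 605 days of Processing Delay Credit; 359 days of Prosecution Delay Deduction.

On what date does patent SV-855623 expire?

2025-05-06

Base term: filing date + 25 years → 16 September 2023.
Interference Suspension Credit: +352 days → 2 September 2024.
Processing Delay Credit: +605 days → 30 April 2026.
Prosecution Delay Deduction: −359 days → 6 May 2025.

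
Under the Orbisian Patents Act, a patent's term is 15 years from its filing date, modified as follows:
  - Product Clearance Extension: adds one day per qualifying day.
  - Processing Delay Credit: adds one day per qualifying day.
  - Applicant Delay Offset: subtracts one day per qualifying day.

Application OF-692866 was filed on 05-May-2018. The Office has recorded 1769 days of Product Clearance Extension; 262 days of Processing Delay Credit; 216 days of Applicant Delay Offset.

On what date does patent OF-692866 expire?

Base term: filing date + 15 years → 5 May 2033.
Product Clearance Extension: +1769 days → 9 March 2038.
Processing Delay Credit: +262 days → 26 November 2038.
Applicant Delay Offset: −216 days → 24 April 2038.

April 24, 2038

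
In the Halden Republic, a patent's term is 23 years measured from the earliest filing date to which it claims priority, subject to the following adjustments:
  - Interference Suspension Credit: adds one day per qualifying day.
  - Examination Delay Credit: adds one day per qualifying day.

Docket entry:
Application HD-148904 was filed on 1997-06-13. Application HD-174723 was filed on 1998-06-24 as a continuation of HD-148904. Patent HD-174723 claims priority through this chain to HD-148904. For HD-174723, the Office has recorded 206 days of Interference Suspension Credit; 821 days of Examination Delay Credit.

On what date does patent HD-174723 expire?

Earliest priority filing: 13 June 1997.
Base term: 13 June 1997 + 23 years → 13 June 2020.
Interference Suspension Credit: +206 days → 5 January 2021.
Examination Delay Credit: +821 days → 6 April 2023.

April 6, 2023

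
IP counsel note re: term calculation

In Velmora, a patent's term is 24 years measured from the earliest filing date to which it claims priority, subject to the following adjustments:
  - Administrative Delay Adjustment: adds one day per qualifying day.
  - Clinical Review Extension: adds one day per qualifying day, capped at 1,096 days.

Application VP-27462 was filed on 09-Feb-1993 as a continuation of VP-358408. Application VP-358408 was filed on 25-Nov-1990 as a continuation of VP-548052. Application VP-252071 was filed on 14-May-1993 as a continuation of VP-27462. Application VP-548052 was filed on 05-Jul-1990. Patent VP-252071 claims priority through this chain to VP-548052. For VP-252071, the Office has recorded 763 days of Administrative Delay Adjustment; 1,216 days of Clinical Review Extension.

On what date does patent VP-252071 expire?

August 7, 2019

Earliest priority filing: 5 July 1990.
Base term: 5 July 1990 + 24 years → 5 July 2014.
Administrative Delay Adjustment: +763 days → 6 August 2016.
Clinical Review Extension: 1216 days claimed exceeds the 1096-day cap, so +1096 days → 7 August 2019.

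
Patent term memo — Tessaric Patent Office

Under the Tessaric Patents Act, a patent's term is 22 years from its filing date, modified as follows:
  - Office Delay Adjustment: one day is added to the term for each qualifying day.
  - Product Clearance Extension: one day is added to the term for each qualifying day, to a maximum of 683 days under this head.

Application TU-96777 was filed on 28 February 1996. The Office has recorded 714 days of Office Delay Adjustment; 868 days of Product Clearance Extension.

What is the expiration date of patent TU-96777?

Base term: filing date + 22 years → 28 February 2018.
Office Delay Adjustment: +714 days → 12 February 2020.
Product Clearance Extension: 868 days claimed exceeds the 683-day cap, so +683 days → 26 December 2021.

2021-12-26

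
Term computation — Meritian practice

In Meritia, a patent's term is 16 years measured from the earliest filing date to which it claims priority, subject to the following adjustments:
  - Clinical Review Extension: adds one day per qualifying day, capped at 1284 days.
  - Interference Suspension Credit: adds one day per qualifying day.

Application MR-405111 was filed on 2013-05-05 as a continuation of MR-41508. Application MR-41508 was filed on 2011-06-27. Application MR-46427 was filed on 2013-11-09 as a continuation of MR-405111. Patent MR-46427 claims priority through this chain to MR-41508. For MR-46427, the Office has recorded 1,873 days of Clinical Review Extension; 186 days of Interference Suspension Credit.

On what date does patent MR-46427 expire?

Earliest priority filing: 27 June 2011.
Base term: 27 June 2011 + 16 years → 27 June 2027.
Clinical Review Extension: 1873 days claimed exceeds the 1284-day cap, so +1284 days → 1 January 2031.
Interference Suspension Credit: +186 days → 6 July 2031.

July 6, 2031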